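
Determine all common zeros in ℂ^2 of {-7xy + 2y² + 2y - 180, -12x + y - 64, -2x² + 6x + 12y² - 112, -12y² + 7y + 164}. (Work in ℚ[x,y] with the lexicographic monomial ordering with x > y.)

{(-5, 4)}

Compute a lex Gröbner basis by Buchberger's algorithm.
f_1 = -7xy + 2y² + 2y - 180, LT = xy.
f_2 = -12x + y - 64, LT = x.
f_3 = -2x² + 6x + 12y² - 112, LT = x².
f_4 = -12y² + 7y + 164, LT = y².

S(f_1,f_2): lcm = xy. S = -17/84y² - 118/21y + 180/7.
  leading term y²: subtract (17/1008)·f_4 from -17/84y² - 118/21y + 180/7 → -5783/1008y + 5783/252
  leading term y: no divisor's leading term divides it; move -5783/1008y to the remainder.
  leading term 1: no divisor's leading term divides it; move 5783/252 to the remainder.
  remainder -5783/1008y + 5783/252 ≠ 0; add h_5 = -5783/1008y + 5783/252 to the basis.

The other S-polynomials (S(f_1,f_3), S(f_1,f_4), S(f_2,f_3), S(f_2,f_4), S(f_3,f_4), S(f_1,h_5), S(f_2,h_5), S(f_3,h_5), S(f_4,h_5)) all reduce to 0 modulo the current basis, so we have a Gröbner basis.
Inter-reduce: drop elements whose leading term is divisible by another's, tail-reduce, and make monic.
Reduced Gröbner basis: {x + 5, y - 4}.

The lex basis is triangular: the last element involves only y. Solving y - 4 = 0 gives y ∈ {4}; substituting each value into the earlier elements determines the remaining variables.
  y = 4: the earlier basis element becomes x + 5 = 0, giving x = -5 — point (-5, 4).
Each listed point satisfies every original equation (direct substitution).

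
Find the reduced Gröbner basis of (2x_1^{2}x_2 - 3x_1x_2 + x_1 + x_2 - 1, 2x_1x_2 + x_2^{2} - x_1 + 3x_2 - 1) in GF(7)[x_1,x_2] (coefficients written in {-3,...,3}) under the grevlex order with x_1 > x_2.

Buchberger's algorithm terminates because the ascending chain of leading-term ideals stabilizes.

f_1 = 2x_1^{2}x_2 - 3x_1x_2 + x_1 + x_2 - 1, LT = x_1^{2}x_2.
f_2 = 2x_1x_2 + x_2^{2} - x_1 + 3x_2 - 1, LT = x_1x_2.

S(f_1,f_2): lcm = x_1^{2}x_2. S = 3x_1x_2^{2} - 3x_1^{2} - 3x_1x_2 + x_1 - 3x_2 + 3.
  reduce S modulo (f_1, f_2):
  remainder 2x_2^{3} - 3x_1^{2} - 2x_2^{2} + 2x_1 - x_2 - 3 ≠ 0; add g_3 = 2x_2^{3} - 3x_1^{2} - 2x_2^{2} + 2x_1 - x_2 - 3 to the basis.

S(f_1,g_3): lcm = x_1^{2}x_2^{3}. S = -2x_1^{4} + x_1^{2}x_2^{2} + 2x_1x_2^{3} - x_1^{3} - 3x_1^{2}x_2 - 3x_1x_2^{2} - 3x_2^{3} - 2x_1^{2} + 3x_2^{2}.
  reduce S modulo (f_1, f_2, g_3):
  remainder -2x_1^{4} - x_1^{3} + x_1^{2} + 2x_2^{2} - 3x_1 + 3x_2 + 1 ≠ 0; add g_4 = -2x_1^{4} - x_1^{3} + x_1^{2} + 2x_2^{2} - 3x_1 + 3x_2 + 1 to the basis.

S(f_2,g_3): lcm = x_1x_2^{3}. S = -3x_2^{4} - 2x_1^{3} - 3x_1x_2^{2} - 2x_2^{3} - x_1^{2} - 3x_1x_2 + 3x_2^{2} - 2x_1.
  reduce S modulo (f_1, f_2, g_3, g_4):
  remainder -2x_1^{3} - x_1^{2} - 3x_2^{2} - 3x_1 - x_2 - 2 ≠ 0; add g_5 = -2x_1^{3} - x_1^{2} - 3x_2^{2} - 3x_1 - x_2 - 2 to the basis.

The other S-polynomials (S(f_1,g_4), S(f_2,g_4), S(g_3,g_4), S(f_1,g_5), S(f_2,g_5), S(g_3,g_5), S(g_4,g_5)) all reduce to 0 modulo the current basis, so we have a Gröbner basis.
Inter-reduce: drop elements whose leading term is divisible by another's, tail-reduce, and make monic.

G = {x_1^{3} - 3x_1^{2} - 2x_2^{2} - 2x_1 - 3x_2 + 1, x_2^{3} + 2x_1^{2} - x_2^{2} + x_1 + 3x_2 + 2, x_1x_2 - 3x_2^{2} + 3x_1 - 2x_2 + 3}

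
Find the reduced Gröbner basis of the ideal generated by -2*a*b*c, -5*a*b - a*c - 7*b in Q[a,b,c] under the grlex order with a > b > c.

f_1 = -2*a*b*c, LT = a*b*c.
f_2 = -5*a*b - a*c - 7*b, LT = a*b.

S(f_1,f_2): lcm = a*b*c. S = -1/5*a*c**2 - 7/5*b*c.
  leading term a*c**2: no divisor's leading term divides it; move -1/5*a*c**2 to the remainder.
  leading term b*c: no divisor's leading term divides it; move -7/5*b*c to the remainder.
  remainder -1/5*a*c**2 - 7/5*b*c ≠ 0; add g_3 = -1/5*a*c**2 - 7/5*b*c to the basis.

S(f_1,g_3): lcm = a*b*c**2. S = -7*b**2*c.
  leading term b**2*c: no divisor's leading term divides it; move -7*b**2*c to the remainder.
  remainder -7*b**2*c ≠ 0; add g_4 = -7*b**2*c to the basis.

The other S-polynomials (S(f_2,g_3), S(f_1,g_4), S(f_2,g_4), S(g_3,g_4)) all reduce to 0 modulo the current basis, so we have a Gröbner basis.
Inter-reduce: drop elements whose leading term is divisible by another's, tail-reduce, and make monic.

G = {a*c**2 + 7*b*c, b**2*c, a*b + 1/5*a*c + 7/5*b}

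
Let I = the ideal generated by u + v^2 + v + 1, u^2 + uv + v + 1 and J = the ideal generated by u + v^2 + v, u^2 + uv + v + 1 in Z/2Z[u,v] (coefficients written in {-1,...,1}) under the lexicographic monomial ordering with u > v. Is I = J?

For a fixed monomial order, each ideal has a unique reduced Gröbner basis; comparing bases decides equality.
Buchberger on the first generating set:
f_1 = u + v^2 + v + 1, LT = u.
f_2 = u^2 + uv + v + 1, LT = u^2.

S(f_1,f_2): lcm = u^2. S = uv^2 + u + v + 1.
  reduce S modulo (f_1, f_2):
  remainder v^4 + v^3 ≠ 0; add g_3 = v^4 + v^3 to the basis.

The other S-polynomials (S(f_1,g_3), S(f_2,g_3)) all reduce to 0 modulo the current basis, so we have a Gröbner basis.
Inter-reduce: drop elements whose leading term is divisible by another's, tail-reduce, and make monic.
Reduced Gröbner basis: {u + v^2 + v + 1, v^4 + v^3}.

Buchberger on the second generating set:
h_1 = u + v^2 + v, LT = u.
h_2 = u^2 + uv + v + 1, LT = u^2.

S(h_1,h_2): lcm = u^2. S = uv^2 + v + 1.
  reduce S modulo (h_1, h_2):
  remainder v^4 + v^3 + v + 1 ≠ 0; add k_3 = v^4 + v^3 + v + 1 to the basis.

The other S-polynomials (S(h_1,k_3), S(h_2,k_3)) all reduce to 0 modulo the current basis, so we have a Gröbner basis.
Inter-reduce: drop elements whose leading term is divisible by another's, tail-reduce, and make monic.
Reduced Gröbner basis: {u + v^2 + v, v^4 + v^3 + v + 1}.

The bases are distinct; the ideals are different.

No, the ideals differ.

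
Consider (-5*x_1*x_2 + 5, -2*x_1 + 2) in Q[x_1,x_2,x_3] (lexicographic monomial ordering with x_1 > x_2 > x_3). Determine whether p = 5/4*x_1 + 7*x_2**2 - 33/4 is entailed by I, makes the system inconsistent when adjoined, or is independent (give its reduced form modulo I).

First compute the reduced Gröbner basis of I by Buchberger's algorithm.
f_1 = -5*x_1*x_2 + 5, LT = x_1*x_2.
f_2 = -2*x_1 + 2, LT = x_1.

S(f_1,f_2): lcm = x_1*x_2. S = x_2 - 1.
  leading term x_2: no divisor's leading term divides it; move x_2 to the remainder.
  leading term 1: no divisor's leading term divides it; move -1 to the remainder.
  remainder x_2 - 1 ≠ 0; add h_3 = x_2 - 1 to the basis.

The other S-polynomials (S(f_1,h_3), S(f_2,h_3)) all reduce to 0 modulo the current basis, so we have a Gröbner basis.
Inter-reduce: drop elements whose leading term is divisible by another's, tail-reduce, and make monic.
Reduced Gröbner basis: {x_1 - 1, x_2 - 1}.
Label its elements g_1 = x_1 - 1, g_2 = x_2 - 1.

Reduce p = 5/4*x_1 + 7*x_2**2 - 33/4 modulo G:
  leading term x_1: subtract (5/4)·g_1 from 5/4*x_1 + 7*x_2**2 - 33/4 → 7*x_2**2 - 7
  leading term x_2**2: subtract (7*x_2)·g_2 from 7*x_2**2 - 7 → 7*x_2 - 7
  leading term x_2: subtract (7)·g_2 from 7*x_2 - 7 → 0
  normal form = 0.
Since the normal form is 0, p ∈ I.

5/4*x_1 + 7*x_2**2 - 33/4 lies in I (it reduces to 0).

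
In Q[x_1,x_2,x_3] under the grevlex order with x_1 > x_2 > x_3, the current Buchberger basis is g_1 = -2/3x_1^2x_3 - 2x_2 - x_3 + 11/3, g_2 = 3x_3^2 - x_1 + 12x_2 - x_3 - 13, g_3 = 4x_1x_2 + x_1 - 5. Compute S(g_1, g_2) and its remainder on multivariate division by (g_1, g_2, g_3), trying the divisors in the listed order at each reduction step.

S(g_1, g_2) = 1/3x_1^3 - 4x_1^2x_2 + 1/3x_1^2x_3 + 13/3x_1^2 + 3x_2x_3 + 3/2x_3^2 - 11/2x_3; remainder on division = 1/3x_1^3 + 16/3x_1^2 + 3x_2x_3 - 9/2x_1 - 7x_2 - 11/2x_3 + 25/3.

lcm(LM(g_1), LM(g_2)) = x_1^2x_3^2.
S = (lcm/LT(g_1))·g_1 − (lcm/LT(g_2))·g_2 = 1/3x_1^3 - 4x_1^2x_2 + 1/3x_1^2x_3 + 13/3x_1^2 + 3x_2x_3 + 3/2x_3^2 - 11/2x_3.
Reduce S modulo (g_1, g_2, g_3) in that order:
  leading term x_1^3: no divisor's leading term divides it; move 1/3x_1^3 to the remainder.
  leading term x_1^2x_2: subtract (-x_1)·g_3 from -4x_1^2x_2 + 1/3x_1^2x_3 + 13/3x_1^2 + 3x_2x_3 + 3/2x_3^2 - 11/2x_3 → 1/3x_1^2x_3 + 16/3x_1^2 + 3x_2x_3 + 3/2x_3^2 - 5x_1 - 11/2x_3
  leading term x_1^2x_3: subtract (-1/2)·g_1 from 1/3x_1^2x_3 + 16/3x_1^2 + 3x_2x_3 + 3/2x_3^2 - 5x_1 - 11/2x_3 → 16/3x_1^2 + 3x_2x_3 + 3/2x_3^2 - 5x_1 - x_2 - 6x_3 + 11/6
  leading term x_1^2: no divisor's leading term divides it; move 16/3x_1^2 to the remainder.
  leading term x_2x_3: no divisor's leading term divides it; move 3x_2x_3 to the remainder.
  leading term x_3^2: subtract (1/2)·g_2 from 3/2x_3^2 - 5x_1 - x_2 - 6x_3 + 11/6 → -9/2x_1 - 7x_2 - 11/2x_3 + 25/3
  leading term x_1: no divisor's leading term divides it; move -9/2x_1 to the remainder.
  leading term x_2: no divisor's leading term divides it; move -7x_2 to the remainder.
  leading term x_3: no divisor's leading term divides it; move -11/2x_3 to the remainder.
  leading term 1: no divisor's leading term divides it; move 25/3 to the remainder.
The remainder 1/3x_1^3 + 16/3x_1^2 + 3x_2x_3 - 9/2x_1 - 7x_2 - 11/2x_3 + 25/3 is nonzero, so it would be added as the next basis element.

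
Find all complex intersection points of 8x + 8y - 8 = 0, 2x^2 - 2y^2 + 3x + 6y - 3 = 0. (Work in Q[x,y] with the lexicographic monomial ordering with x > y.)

{(-1, 2)}

Compute a lex Gröbner basis by Buchberger's algorithm.
f_1 = 8x + 8y - 8, LT = x.
f_2 = 2x^2 + 3x - 2y^2 + 6y - 3, LT = x^2.

S(f_1,f_2): lcm = x^2. S = xy - 5/2x + y^2 - 3y + 3/2.
  leading term xy: subtract (1/8y)·f_1 from xy - 5/2x + y^2 - 3y + 3/2 → -5/2x - 2y + 3/2
  leading term x: subtract (-5/16)·f_1 from -5/2x - 2y + 3/2 → 1/2y - 1
  leading term y: no divisor's leading term divides it; move 1/2y to the remainder.
  leading term 1: no divisor's leading term divides it; move -1 to the remainder.
  remainder 1/2y - 1 ≠ 0; add h_3 = 1/2y - 1 to the basis.

The other S-polynomials (S(f_1,h_3), S(f_2,h_3)) all reduce to 0 modulo the current basis, so we have a Gröbner basis.
Inter-reduce: drop elements whose leading term is divisible by another's, tail-reduce, and make monic.
Reduced Gröbner basis: {x + 1, y - 2}.

A lex Gröbner basis eliminates variables successively. Here y - 2 depends only on y, with roots {2}; lifting each root through the earlier basis elements recovers the full solutions.
  y = 2: the earlier basis element becomes x + 1 = 0, giving x = -1 — point (-1, 2).
Substituting each solution back into the original system confirms all equations vanish.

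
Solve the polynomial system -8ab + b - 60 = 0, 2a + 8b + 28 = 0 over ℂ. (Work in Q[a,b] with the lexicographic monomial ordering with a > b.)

Compute a lex Gröbner basis by Buchberger's algorithm.
f_1 = -8ab + b - 60, LT = ab.
f_2 = 2a + 8b + 28, LT = a.

S(f_1,f_2): lcm = ab. S = -4b^2 - 113/8b + 15/2.
  leading term b^2: no divisor's leading term divides it; move -4b^2 to the remainder.
  leading term b: no divisor's leading term divides it; move -113/8b to the remainder.
  leading term 1: no divisor's leading term divides it; move 15/2 to the remainder.
  remainder -4b^2 - 113/8b + 15/2 ≠ 0; add h_3 = -4b^2 - 113/8b + 15/2 to the basis.

The other S-polynomials (S(f_1,h_3), S(f_2,h_3)) all reduce to 0 modulo the current basis, so we have a Gröbner basis.
Inter-reduce: drop elements whose leading term is divisible by another's, tail-reduce, and make monic.
Reduced Gröbner basis: {a + 4b + 14, b^2 + 113/32b - 15/8}.

From the last basis element, b^2 + 113/32b - 15/8 = 0, so b takes values in {-4, 15/32}. Each choice, substituted upward through the basis, yields the corresponding point(s) of the solution set.
  b = -4: the earlier basis element becomes a - 2 = 0, giving a = 2 — point (2, -4).
  b = 15/32: the earlier basis element becomes a + 127/8 = 0, giving a = -127/8 — point (-127/8, 15/32).
Check: every point annihilates each of the original generators.

{(2, -4), (-127/8, 15/32)}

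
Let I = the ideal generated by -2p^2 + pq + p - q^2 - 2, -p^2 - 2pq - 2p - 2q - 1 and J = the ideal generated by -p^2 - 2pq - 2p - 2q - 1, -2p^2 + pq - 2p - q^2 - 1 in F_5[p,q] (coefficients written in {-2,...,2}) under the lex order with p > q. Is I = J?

No, the ideals differ.

Equality of ideals is decidable: compute both reduced Gröbner bases (unique for the ordering) and check whether they agree.
Buchberger on the first generating set:
f_1 = -2p^2 + pq + p - q^2 - 2, LT = p^2.
f_2 = -p^2 - 2pq - 2p - 2q - 1, LT = p^2.

S(f_1,f_2): lcm = p^2. S = -2q^2 - 2q.
  leading term q^2: no divisor's leading term divides it; move -2q^2 to the remainder.
  leading term q: no divisor's leading term divides it; move -2q to the remainder.
  remainder -2q^2 - 2q ≠ 0; add g_3 = -2q^2 - 2q to the basis.

The other S-polynomials (S(f_1,g_3), S(f_2,g_3)) all reduce to 0 modulo the current basis, so we have a Gröbner basis.
Inter-reduce: drop elements whose leading term is divisible by another's, tail-reduce, and make monic.
Reduced Gröbner basis: {p^2 + 2pq + 2p + 2q + 1, q^2 + q}.

Buchberger on the second generating set:
h_1 = -p^2 - 2pq - 2p - 2q - 1, LT = p^2.
h_2 = -2p^2 + pq - 2p - q^2 - 1, LT = p^2.

S(h_1,h_2): lcm = p^2. S = p + 2q^2 + 2q - 2.
  leading term p: no divisor's leading term divides it; move p to the remainder.
  leading term q^2: no divisor's leading term divides it; move 2q^2 to the remainder.
  leading term q: no divisor's leading term divides it; move 2q to the remainder.
  leading term 1: no divisor's leading term divides it; move -2 to the remainder.
  remainder p + 2q^2 + 2q - 2 ≠ 0; add k_3 = p + 2q^2 + 2q - 2 to the basis.

S(h_1,k_3): lcm = p^2. S = -2pq^2 - p + 2q + 1.
  leading term pq^2: subtract (-2q^2)·k_3 from -2pq^2 - p + 2q + 1 → -p - q^4 - q^3 + q^2 + 2q + 1
  leading term p: subtract (-1)·k_3 from -p - q^4 - q^3 + q^2 + 2q + 1 → -q^4 - q^3 - 2q^2 - q - 1
  leading term q^4: no divisor's leading term divides it; move -q^4 to the remainder.
  leading term q^3: no divisor's leading term divides it; move -q^3 to the remainder.
  leading term q^2: no divisor's leading term divides it; move -2q^2 to the remainder.
  leading term q: no divisor's leading term divides it; move -q to the remainder.
  leading term 1: no divisor's leading term divides it; move -1 to the remainder.
  remainder -q^4 - q^3 - 2q^2 - q - 1 ≠ 0; add k_4 = -q^4 - q^3 - 2q^2 - q - 1 to the basis.

The other S-polynomials (S(h_2,k_3), S(h_1,k_4), S(h_2,k_4), S(k_3,k_4)) all reduce to 0 modulo the current basis, so we have a Gröbner basis.
Inter-reduce: drop elements whose leading term is divisible by another's, tail-reduce, and make monic.
Reduced Gröbner basis: {p + 2q^2 + 2q - 2, q^4 + q^3 + 2q^2 + q + 1}.

Since the reduced bases disagree, the two ideals are not the same.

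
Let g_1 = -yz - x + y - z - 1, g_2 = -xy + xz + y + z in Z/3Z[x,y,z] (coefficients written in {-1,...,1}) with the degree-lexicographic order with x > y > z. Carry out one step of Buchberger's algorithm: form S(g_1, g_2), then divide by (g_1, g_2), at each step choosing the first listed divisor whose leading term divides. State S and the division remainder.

lcm(LM(g_1), LM(g_2)) = xyz.
S = (lcm/LT(g_1))·g_1 − (lcm/LT(g_2))·g_2 = xz^{2} + x^{2} - xy + xz + yz + z^{2} + x.
Reduce S modulo (g_1, g_2) in that order:
  leading term xz^{2}: no divisor's leading term divides it; move xz^{2} to the remainder.
  leading term x^{2}: no divisor's leading term divides it; move x^{2} to the remainder.
  leading term xy: subtract (1)·g_2 from -xy + xz + yz + z^{2} + x → yz + z^{2} + x - y - z
  leading term yz: subtract (-1)·g_1 from yz + z^{2} + x - y - z → z^{2} + z - 1
  leading term z^{2}: no divisor's leading term divides it; move z^{2} to the remainder.
  leading term z: no divisor's leading term divides it; move z to the remainder.
  leading term 1: no divisor's leading term divides it; move -1 to the remainder.
The remainder xz^{2} + x^{2} + z^{2} + z - 1 is nonzero, so it would be added as the next basis element.
An S-polynomial is built so that the two leading terms cancel; whether anything survives reduction is exactly the Gröbner-basis criterion.

S(g_1, g_2) = xz^{2} + x^{2} - xy + xz + yz + z^{2} + x; remainder on division = xz^{2} + x^{2} + z^{2} + z - 1.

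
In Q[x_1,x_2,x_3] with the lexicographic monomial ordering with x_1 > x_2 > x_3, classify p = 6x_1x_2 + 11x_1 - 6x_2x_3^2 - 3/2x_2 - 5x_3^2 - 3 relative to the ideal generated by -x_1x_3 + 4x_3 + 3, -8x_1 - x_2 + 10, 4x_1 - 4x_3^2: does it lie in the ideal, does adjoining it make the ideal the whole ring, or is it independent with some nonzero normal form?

6x_1x_2 + 11x_1 - 6x_2x_3^2 - 3/2x_2 - 5x_3^2 - 3 is independent of I; its normal form modulo I is 18x_3^2 - 18.

First compute the reduced Gröbner basis of I by Buchberger's algorithm.
f_1 = -x_1x_3 + 4x_3 + 3, LT = x_1x_3.
f_2 = -8x_1 - x_2 + 10, LT = x_1.
f_3 = 4x_1 - 4x_3^2, LT = x_1.

S(f_1,f_2): lcm = x_1x_3. S = -1/8x_2x_3 - 11/4x_3 - 3.
  leading term x_2x_3: no divisor's leading term divides it; move -1/8x_2x_3 to the remainder.
  leading term x_3: no divisor's leading term divides it; move -11/4x_3 to the remainder.
  leading term 1: no divisor's leading term divides it; move -3 to the remainder.
  remainder -1/8x_2x_3 - 11/4x_3 - 3 ≠ 0; add h_4 = -1/8x_2x_3 - 11/4x_3 - 3 to the basis.

S(f_1,f_3): lcm = x_1x_3. S = x_3^3 - 4x_3 - 3.
  leading term x_3^3: no divisor's leading term divides it; move x_3^3 to the remainder.
  leading term x_3: no divisor's leading term divides it; move -4x_3 to the remainder.
  leading term 1: no divisor's leading term divides it; move -3 to the remainder.
  remainder x_3^3 - 4x_3 - 3 ≠ 0; add h_5 = x_3^3 - 4x_3 - 3 to the basis.

S(f_2,f_3): lcm = x_1. S = 1/8x_2 + x_3^2 - 5/4.
  leading term x_2: no divisor's leading term divides it; move 1/8x_2 to the remainder.
  leading term x_3^2: no divisor's leading term divides it; move x_3^2 to the remainder.
  leading term 1: no divisor's leading term divides it; move -5/4 to the remainder.
  remainder 1/8x_2 + x_3^2 - 5/4 ≠ 0; add h_6 = 1/8x_2 + x_3^2 - 5/4 to the basis.

The other S-polynomials (S(f_1,h_4), S(f_2,h_4), S(f_3,h_4), S(f_1,h_5), S(f_2,h_5), S(f_3,h_5), S(h_4,h_5), S(f_1,h_6), S(f_2,h_6), S(f_3,h_6), S(h_4,h_6), S(h_5,h_6)) all reduce to 0 modulo the current basis, so we have a Gröbner basis.
Inter-reduce: drop elements whose leading term is divisible by another's, tail-reduce, and make monic.
Reduced Gröbner basis: {x_1 - x_3^2, x_2 + 8x_3^2 - 10, x_3^3 - 4x_3 - 3}.
Label its elements g_1 = x_1 - x_3^2, g_2 = x_2 + 8x_3^2 - 10, g_3 = x_3^3 - 4x_3 - 3.

Reduce p = 6x_1x_2 + 11x_1 - 6x_2x_3^2 - 3/2x_2 - 5x_3^2 - 3 modulo G:
  leading term x_1x_2: subtract (6x_2)·g_1 from 6x_1x_2 + 11x_1 - 6x_2x_3^2 - 3/2x_2 - 5x_3^2 - 3 → 11x_1 - 3/2x_2 - 5x_3^2 - 3
  leading term x_1: subtract (11)·g_1 from 11x_1 - 3/2x_2 - 5x_3^2 - 3 → -3/2x_2 + 6x_3^2 - 3
  leading term x_2: subtract (-3/2)·g_2 from -3/2x_2 + 6x_3^2 - 3 → 18x_3^2 - 18
  leading term x_3^2: no divisor's leading term divides it; move 18x_3^2 to the remainder.
  leading term 1: no divisor's leading term divides it; move -18 to the remainder.
  normal form = 18x_3^2 - 18.
The normal form is nonzero, so p ∉ I. Since p minus its normal form lies in I, I + (p) = I + (r) where r = 18x_3^2 - 18; decide whether this ideal is the whole ring.
Run Buchberger on G together with r (pairs among the g_i already reduce to 0 since G is a Gröbner basis):
g_1 = x_1 - x_3^2, LT = x_1.
g_2 = x_2 + 8x_3^2 - 10, LT = x_2.
g_3 = x_3^3 - 4x_3 - 3, LT = x_3^3.
r = 18x_3^2 - 18, LT = x_3^2.

S(g_3,r): lcm = x_3^3. S = -3x_3 - 3.
  leading term x_3: no divisor's leading term divides it; move -3x_3 to the remainder.
  leading term 1: no divisor's leading term divides it; move -3 to the remainder.
  remainder -3x_3 - 3 ≠ 0; add m_5 = -3x_3 - 3 to the basis.

The other S-polynomials (S(g_1,g_2), S(g_1,g_3), S(g_1,r), S(g_2,g_3), S(g_2,r), S(g_1,m_5), S(g_2,m_5), S(g_3,m_5), S(r,m_5)) all reduce to 0 modulo the current basis, so we have a Gröbner basis.
Inter-reduce: drop elements whose leading term is divisible by another's, tail-reduce, and make monic.
Reduced Gröbner basis: {x_1 - 1, x_2 - 2, x_3 + 1}.
The reduced Gröbner basis of I + (p) is {x_1 - 1, x_2 - 2, x_3 + 1} ≠ {1}, a proper ideal, so the enlarged system stays consistent: p is independent of I, with normal form 18x_3^2 - 18.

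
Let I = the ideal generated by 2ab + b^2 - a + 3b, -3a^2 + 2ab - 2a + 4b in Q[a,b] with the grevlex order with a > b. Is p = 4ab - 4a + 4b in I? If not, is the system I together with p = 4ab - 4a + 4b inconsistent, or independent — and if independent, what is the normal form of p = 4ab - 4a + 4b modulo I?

4ab - 4a + 4b is independent of I; its normal form modulo I is -2b^2 - 2a - 2b.

First compute the reduced Gröbner basis of I by Buchberger's algorithm.
f_1 = 2ab + b^2 - a + 3b, LT = ab.
f_2 = -3a^2 + 2ab - 2a + 4b, LT = a^2.

S(f_1,f_2): lcm = a^2b. S = 7/6ab^2 - 1/2a^2 + 5/6ab + 4/3b^2.
  leading term ab^2: subtract (7/12b)·f_1 from 7/6ab^2 - 1/2a^2 + 5/6ab + 4/3b^2 → -7/12b^3 - 1/2a^2 + 17/12ab - 5/12b^2
  leading term b^3: no divisor's leading term divides it; move -7/12b^3 to the remainder.
  leading term a^2: subtract (1/6)·f_2 from -1/2a^2 + 17/12ab - 5/12b^2 → 13/12ab - 5/12b^2 + 1/3a - 2/3b
  leading term ab: subtract (13/24)·f_1 from 13/12ab - 5/12b^2 + 1/3a - 2/3b → -23/24b^2 + 7/8a - 55/24b
  leading term b^2: no divisor's leading term divides it; move -23/24b^2 to the remainder.
  leading term a: no divisor's leading term divides it; move 7/8a to the remainder.
  leading term b: no divisor's leading term divides it; move -55/24b to the remainder.
  remainder -7/12b^3 - 23/24b^2 + 7/8a - 55/24b ≠ 0; add h_3 = -7/12b^3 - 23/24b^2 + 7/8a - 55/24b to the basis.

The other S-polynomials (S(f_1,h_3), S(f_2,h_3)) all reduce to 0 modulo the current basis, so we have a Gröbner basis.
Inter-reduce: drop elements whose leading term is divisible by another's, tail-reduce, and make monic.
Reduced Gröbner basis: {b^3 + 23/14b^2 - 3/2a + 55/14b, a^2 + 1/3b^2 + 1/3a - 1/3b, ab + 1/2b^2 - 1/2a + 3/2b}.
Label its elements g_1 = b^3 + 23/14b^2 - 3/2a + 55/14b, g_2 = a^2 + 1/3b^2 + 1/3a - 1/3b, g_3 = ab + 1/2b^2 - 1/2a + 3/2b.

Reduce p = 4ab - 4a + 4b modulo G:
  leading term ab: subtract (4)·g_3 from 4ab - 4a + 4b → -2b^2 - 2a - 2b
  leading term b^2: no divisor's leading term divides it; move -2b^2 to the remainder.
  leading term a: no divisor's leading term divides it; move -2a to the remainder.
  leading term b: no divisor's leading term divides it; move -2b to the remainder.
  normal form = -2b^2 - 2a - 2b.
The normal form is nonzero, so p ∉ I. Since p minus its normal form lies in I, I + (p) = I + (r) where r = -2b^2 - 2a - 2b; decide whether this ideal is the whole ring.
Run Buchberger on G together with r (pairs among the g_i already reduce to 0 since G is a Gröbner basis):
g_1 = b^3 + 23/14b^2 - 3/2a + 55/14b, LT = b^3.
g_2 = a^2 + 1/3b^2 + 1/3a - 1/3b, LT = a^2.
g_3 = ab + 1/2b^2 - 1/2a + 3/2b, LT = ab.
r = -2b^2 - 2a - 2b, LT = b^2.

S(g_1,r): lcm = b^3. S = -ab + 9/14b^2 - 3/2a + 55/14b.
  leading term ab: subtract (-1)·g_3 from -ab + 9/14b^2 - 3/2a + 55/14b → 8/7b^2 - 2a + 38/7b
  leading term b^2: subtract (-4/7)·r from 8/7b^2 - 2a + 38/7b → -22/7a + 30/7b
  leading term a: no divisor's leading term divides it; move -22/7a to the remainder.
  leading term b: no divisor's leading term divides it; move 30/7b to the remainder.
  remainder -22/7a + 30/7b ≠ 0; add m_5 = -22/7a + 30/7b to the basis.

S(g_3,r): lcm = ab^2. S = 1/2b^3 - a^2 - 3/2ab + 3/2b^2.
  leading term b^3: subtract (1/2)·g_1 from 1/2b^3 - a^2 - 3/2ab + 3/2b^2 → -a^2 - 3/2ab + 19/28b^2 + 3/4a - 55/28b
  leading term a^2: subtract (-1)·g_2 from -a^2 - 3/2ab + 19/28b^2 + 3/4a - 55/28b → -3/2ab + 85/84b^2 + 13/12a - 193/84b
  leading term ab: subtract (-3/2)·g_3 from -3/2ab + 85/84b^2 + 13/12a - 193/84b → 37/21b^2 + 1/3a - 1/21b
  leading term b^2: subtract (-37/42)·r from 37/21b^2 + 1/3a - 1/21b → -10/7a - 38/21b
  leading term a: subtract (5/11)·m_5 from -10/7a - 38/21b → -124/33b
  leading term b: no divisor's leading term divides it; move -124/33b to the remainder.
  remainder -124/33b ≠ 0; add m_6 = -124/33b to the basis.

The other S-polynomials (S(g_1,g_2), S(g_1,g_3), S(g_2,g_3), S(g_2,r), S(g_1,m_5), S(g_2,m_5), S(g_3,m_5), S(r,m_5), S(g_1,m_6), S(g_2,m_6), S(g_3,m_6), S(r,m_6), S(m_5,m_6)) all reduce to 0 modulo the current basis, so we have a Gröbner basis.
Inter-reduce: drop elements whose leading term is divisible by another's, tail-reduce, and make monic.
Reduced Gröbner basis: {a, b}.
The reduced Gröbner basis of I + (p) is {a, b} ≠ {1}, a proper ideal, so the enlarged system stays consistent: p is independent of I, with normal form -2b^2 - 2a - 2b.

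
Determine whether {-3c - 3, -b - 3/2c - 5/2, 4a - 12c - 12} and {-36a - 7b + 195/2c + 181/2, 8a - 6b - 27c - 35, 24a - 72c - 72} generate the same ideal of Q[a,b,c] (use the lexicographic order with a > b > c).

No, the ideals differ.

Two ideals are equal iff their reduced Gröbner bases coincide (the reduced basis is unique for a fixed ordering).
Buchberger on the first generating set:
f_1 = -3c - 3, LT = c.
f_2 = -b - 3/2c - 5/2, LT = b.
f_3 = 4a - 12c - 12, LT = a.

The S-polynomials (S(f_1,f_2), S(f_1,f_3), S(f_2,f_3)) all reduce to 0 modulo the current basis, so we have a Gröbner basis.
Inter-reduce: drop elements whose leading term is divisible by another's, tail-reduce, and make monic.
Reduced Gröbner basis: {a, b + 1, c + 1}.

Buchberger on the second generating set:
h_1 = -36a - 7b + 195/2c + 181/2, LT = a.
h_2 = 8a - 6b - 27c - 35, LT = a.
h_3 = 24a - 72c - 72, LT = a.

S(h_1,h_2): lcm = a. S = 17/18b + 2/3c + 67/36.
  reduce S modulo (h_1, h_2, h_3):
  remainder 17/18b + 2/3c + 67/36 ≠ 0; add k_4 = 17/18b + 2/3c + 67/36 to the basis.

S(h_1,h_3): lcm = a. S = 7/36b + 7/24c + 35/72.
  reduce S modulo (h_1, h_2, h_3, k_4):
  remainder 21/136c + 7/68 ≠ 0; add k_5 = 21/136c + 7/68 to the basis.

The other S-polynomials (S(h_2,h_3), S(h_1,k_4), S(h_2,k_4), S(h_3,k_4), S(h_1,k_5), S(h_2,k_5), S(h_3,k_5), S(k_4,k_5)) all reduce to 0 modulo the current basis, so we have a Gröbner basis.
Inter-reduce: drop elements whose leading term is divisible by another's, tail-reduce, and make monic.
Reduced Gröbner basis: {a - 1, b + 3/2, c + 2/3}.

These differ, so the ideals are not equal.
The choice of monomial ordering does not affect the verdict — as long as both bases are computed under the same ordering, their equality decides ideal equality.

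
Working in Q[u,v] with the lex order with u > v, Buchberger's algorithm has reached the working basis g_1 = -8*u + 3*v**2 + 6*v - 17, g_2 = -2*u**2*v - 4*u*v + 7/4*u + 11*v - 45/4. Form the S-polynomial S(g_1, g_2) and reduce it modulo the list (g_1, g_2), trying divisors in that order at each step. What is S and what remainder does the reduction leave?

S(g_1, g_2) = -3/8*u*v**3 - 3/4*u*v**2 + 1/8*u*v + 7/8*u + 11/2*v - 45/8; remainder on division = -9/64*v**5 - 9/16*v**4 + 9/32*v**3 + 129/64*v**2 + 377/64*v - 479/64.

lcm(LM(g_1), LM(g_2)) = u**2*v.
S = (lcm/LT(g_1))·g_1 − (lcm/LT(g_2))·g_2 = -3/8*u*v**3 - 3/4*u*v**2 + 1/8*u*v + 7/8*u + 11/2*v - 45/8.
Reduce S modulo (g_1, g_2) in that order:
  leading term u*v**3: subtract (3/64*v**3)·g_1 from -3/8*u*v**3 - 3/4*u*v**2 + 1/8*u*v + 7/8*u + 11/2*v - 45/8 → -3/4*u*v**2 + 1/8*u*v + 7/8*u - 9/64*v**5 - 9/32*v**4 + 51/64*v**3 + 11/2*v - 45/8
  leading term u*v**2: subtract (3/32*v**2)·g_1 from -3/4*u*v**2 + 1/8*u*v + 7/8*u - 9/64*v**5 - 9/32*v**4 + 51/64*v**3 + 11/2*v - 45/8 → 1/8*u*v + 7/8*u - 9/64*v**5 - 9/16*v**4 + 15/64*v**3 + 51/32*v**2 + 11/2*v - 45/8
  leading term u*v: subtract (-1/64*v)·g_1 from 1/8*u*v + 7/8*u - 9/64*v**5 - 9/16*v**4 + 15/64*v**3 + 51/32*v**2 + 11/2*v - 45/8 → 7/8*u - 9/64*v**5 - 9/16*v**4 + 9/32*v**3 + 27/16*v**2 + 335/64*v - 45/8
  leading term u: subtract (-7/64)·g_1 from 7/8*u - 9/64*v**5 - 9/16*v**4 + 9/32*v**3 + 27/16*v**2 + 335/64*v - 45/8 → -9/64*v**5 - 9/16*v**4 + 9/32*v**3 + 129/64*v**2 + 377/64*v - 479/64
  leading term v**5: no divisor's leading term divides it; move -9/64*v**5 to the remainder.
  leading term v**4: no divisor's leading term divides it; move -9/16*v**4 to the remainder.
  leading term v**3: no divisor's leading term divides it; move 9/32*v**3 to the remainder.
  leading term v**2: no divisor's leading term divides it; move 129/64*v**2 to the remainder.
  leading term v: no divisor's leading term divides it; move 377/64*v to the remainder.
  leading term 1: no divisor's leading term divides it; move -479/64 to the remainder.
The remainder -9/64*v**5 - 9/16*v**4 + 9/32*v**3 + 129/64*v**2 + 377/64*v - 479/64 is nonzero, so it would be added as the next basis element.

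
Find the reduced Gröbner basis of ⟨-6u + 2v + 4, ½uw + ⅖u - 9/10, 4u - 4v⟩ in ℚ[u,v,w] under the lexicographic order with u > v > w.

f_1 = -6u + 2v + 4, LT = u.
f_2 = ½uw + ⅖u - 9/10, LT = uw.
f_3 = 4u - 4v, LT = u.

S(f_1,f_2): lcm = uw. S = -⅘u - ⅓vw - ⅔w + 9/5.
  leading term u: subtract (2/15)·f_1 from -⅘u - ⅓vw - ⅔w + 9/5 → -⅓vw - 4/15v - ⅔w + 19/15
  leading term vw: no divisor's leading term divides it; move -⅓vw to the remainder.
  leading term v: no divisor's leading term divides it; move -4/15v to the remainder.
  leading term w: no divisor's leading term divides it; move -⅔w to the remainder.
  leading term 1: no divisor's leading term divides it; move 19/15 to the remainder.
  remainder -⅓vw - 4/15v - ⅔w + 19/15 ≠ 0; add g_4 = -⅓vw - 4/15v - ⅔w + 19/15 to the basis.

S(f_1,f_3): lcm = u. S = ⅔v - ⅔.
  leading term v: no divisor's leading term divides it; move ⅔v to the remainder.
  leading term 1: no divisor's leading term divides it; move -⅔ to the remainder.
  remainder ⅔v - ⅔ ≠ 0; add g_5 = ⅔v - ⅔ to the basis.

S(f_2,f_3): lcm = uw. S = ⅘u + vw - 9/5.
  leading term u: subtract (-2/15)·f_1 from ⅘u + vw - 9/5 → vw + 4/15v - 19/15
  leading term vw: subtract (-3)·g_4 from vw + 4/15v - 19/15 → -8/15v - 2w + 38/15
  leading term v: subtract (-⅘)·g_5 from -8/15v - 2w + 38/15 → -2w + 2
  leading term w: no divisor's leading term divides it; move -2w to the remainder.
  leading term 1: no divisor's leading term divides it; move 2 to the remainder.
  remainder -2w + 2 ≠ 0; add g_6 = -2w + 2 to the basis.

S(f_1,g_4): leading monomials are coprime, so the S-polynomial reduces to 0 (Buchberger's first criterion).
S(f_2,g_4): lcm = uvw. S = -2uw + 19/5u - 9/5v.
  leading term uw: subtract (⅓w)·f_1 from -2uw + 19/5u - 9/5v → 19/5u - ⅔vw - 9/5v - 4/3w
  leading term u: subtract (-19/30)·f_1 from 19/5u - ⅔vw - 9/5v - 4/3w → -⅔vw - 8/15v - 4/3w + 38/15
  leading term vw: subtract (2)·g_4 from -⅔vw - 8/15v - 4/3w + 38/15 → 0
  remainder 0.

S(f_3,g_4): leading monomials are coprime, so the S-polynomial reduces to 0 (Buchberger's first criterion).
S(f_1,g_5): leading monomials are coprime, so the S-polynomial reduces to 0 (Buchberger's first criterion).
S(f_2,g_5): leading monomials are coprime, so the S-polynomial reduces to 0 (Buchberger's first criterion).
S(f_3,g_5): leading monomials are coprime, so the S-polynomial reduces to 0 (Buchberger's first criterion).
S(g_4,g_5): lcm = vw. S = ⅘v + 3w - 19/5.
  leading term v: subtract (6/5)·g_5 from ⅘v + 3w - 19/5 → 3w - 3
  leading term w: subtract (-3/2)·g_6 from 3w - 3 → 0
  remainder 0.

S(f_1,g_6): leading monomials are coprime, so the S-polynomial reduces to 0 (Buchberger's first criterion).
S(f_2,g_6): lcm = uw. S = 9/5u - 9/5.
  leading term u: subtract (-3/10)·f_1 from 9/5u - 9/5 → ⅗v - ⅗
  leading term v: subtract (9/10)·g_5 from ⅗v - ⅗ → 0
  remainder 0.

S(f_3,g_6): leading monomials are coprime, so the S-polynomial reduces to 0 (Buchberger's first criterion).
S(g_4,g_6): lcm = vw. S = 9/5v + 2w - 19/5.
  leading term v: subtract (27/10)·g_5 from 9/5v + 2w - 19/5 → 2w - 2
  leading term w: subtract (-1)·g_6 from 2w - 2 → 0
  remainder 0.

S(g_5,g_6): leading monomials are coprime, so the S-polynomial reduces to 0 (Buchberger's first criterion).
Every S-polynomial of the final basis reduces to 0, so we have a Gröbner basis.
Inter-reduce: drop elements whose leading term is divisible by another's, tail-reduce, and make monic.

G = {u - 1, v - 1, w - 1}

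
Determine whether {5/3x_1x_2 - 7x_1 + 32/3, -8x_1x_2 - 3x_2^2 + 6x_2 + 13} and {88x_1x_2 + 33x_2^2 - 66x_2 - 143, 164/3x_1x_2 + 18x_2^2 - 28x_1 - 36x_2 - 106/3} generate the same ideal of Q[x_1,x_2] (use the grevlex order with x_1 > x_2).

Since reduced Gröbner bases are canonical representatives of ideals under a given ordering, it suffices to compute and compare them.
Buchberger on the first generating set:
f_1 = 5/3x_1x_2 - 7x_1 + 32/3, LT = x_1x_2.
f_2 = -8x_1x_2 - 3x_2^2 + 6x_2 + 13, LT = x_1x_2.

S(f_1,f_2): lcm = x_1x_2. S = -3/8x_2^2 - 21/5x_1 + 3/4x_2 + 321/40.
  reduce S modulo (f_1, f_2):
  remainder -3/8x_2^2 - 21/5x_1 + 3/4x_2 + 321/40 ≠ 0; add g_3 = -3/8x_2^2 - 21/5x_1 + 3/4x_2 + 321/40 to the basis.

S(f_1,g_3): lcm = x_1x_2^2. S = -56/5x_1^2 - 11/5x_1x_2 + 107/5x_1 + 32/5x_2.
  reduce S modulo (f_1, f_2, g_3):
  remainder -56/5x_1^2 + 304/25x_1 + 32/5x_2 + 352/25 ≠ 0; add g_4 = -56/5x_1^2 + 304/25x_1 + 32/5x_2 + 352/25 to the basis.

The other S-polynomials (S(f_2,g_3), S(f_1,g_4), S(f_2,g_4), S(g_3,g_4)) all reduce to 0 modulo the current basis, so we have a Gröbner basis.
Inter-reduce: drop elements whose leading term is divisible by another's, tail-reduce, and make monic.
Reduced Gröbner basis: {x_1^2 - 38/35x_1 - 4/7x_2 - 44/35, x_1x_2 - 21/5x_1 + 32/5, x_2^2 + 56/5x_1 - 2x_2 - 107/5}.

Buchberger on the second generating set:
h_1 = 88x_1x_2 + 33x_2^2 - 66x_2 - 143, LT = x_1x_2.
h_2 = 164/3x_1x_2 + 18x_2^2 - 28x_1 - 36x_2 - 106/3, LT = x_1x_2.

S(h_1,h_2): lcm = x_1x_2. S = 15/328x_2^2 + 21/41x_1 - 15/164x_2 - 321/328.
  reduce S modulo (h_1, h_2):
  remainder 15/328x_2^2 + 21/41x_1 - 15/164x_2 - 321/328 ≠ 0; add k_3 = 15/328x_2^2 + 21/41x_1 - 15/164x_2 - 321/328 to the basis.

S(h_1,k_3): lcm = x_1x_2^2. S = 3/8x_2^3 - 56/5x_1^2 + 2x_1x_2 - 3/4x_2^2 + 107/5x_1 - 13/8x_2.
  reduce S modulo (h_1, h_2, k_3):
  remainder -56/5x_1^2 + 304/25x_1 + 32/5x_2 + 352/25 ≠ 0; add k_4 = -56/5x_1^2 + 304/25x_1 + 32/5x_2 + 352/25 to the basis.

The other S-polynomials (S(h_2,k_3), S(h_1,k_4), S(h_2,k_4), S(k_3,k_4)) all reduce to 0 modulo the current basis, so we have a Gröbner basis.
Inter-reduce: drop elements whose leading term is divisible by another's, tail-reduce, and make monic.
Reduced Gröbner basis: {x_1^2 - 38/35x_1 - 4/7x_2 - 44/35, x_1x_2 - 21/5x_1 + 32/5, x_2^2 + 56/5x_1 - 2x_2 - 107/5}.

The two bases agree; hence the ideals are identical.

Yes, the ideals are equal.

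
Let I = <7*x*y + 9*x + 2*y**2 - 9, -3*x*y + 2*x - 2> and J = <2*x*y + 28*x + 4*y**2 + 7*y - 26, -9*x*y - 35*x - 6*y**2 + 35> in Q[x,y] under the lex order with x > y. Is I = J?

Since reduced Gröbner bases are canonical representatives of ideals under a given ordering, it suffices to compute and compare them.
Buchberger on the first generating set:
f_1 = 7*x*y + 9*x + 2*y**2 - 9, LT = x*y.
f_2 = -3*x*y + 2*x - 2, LT = x*y.

S(f_1,f_2): lcm = x*y. S = 41/21*x + 2/7*y**2 - 41/21.
  reduce S modulo (f_1, f_2):
  remainder 41/21*x + 2/7*y**2 - 41/21 ≠ 0; add g_3 = 41/21*x + 2/7*y**2 - 41/21 to the basis.

S(f_1,g_3): lcm = x*y. S = 9/7*x - 6/41*y**3 + 2/7*y**2 + y - 9/7.
  reduce S modulo (f_1, f_2, g_3):
  remainder -6/41*y**3 + 4/41*y**2 + y ≠ 0; add g_4 = -6/41*y**3 + 4/41*y**2 + y to the basis.

The other S-polynomials (S(f_2,g_3), S(f_1,g_4), S(f_2,g_4), S(g_3,g_4)) all reduce to 0 modulo the current basis, so we have a Gröbner basis.
Inter-reduce: drop elements whose leading term is divisible by another's, tail-reduce, and make monic.
Reduced Gröbner basis: {x + 6/41*y**2 - 1, y**3 - 2/3*y**2 - 41/6*y}.

Buchberger on the second generating set:
h_1 = 2*x*y + 28*x + 4*y**2 + 7*y - 26, LT = x*y.
h_2 = -9*x*y - 35*x - 6*y**2 + 35, LT = x*y.

S(h_1,h_2): lcm = x*y. S = 91/9*x + 4/3*y**2 + 7/2*y - 82/9.
  reduce S modulo (h_1, h_2):
  remainder 91/9*x + 4/3*y**2 + 7/2*y - 82/9 ≠ 0; add k_3 = 91/9*x + 4/3*y**2 + 7/2*y - 82/9 to the basis.

S(h_1,k_3): lcm = x*y. S = 14*x - 12/91*y**3 + 43/26*y**2 + 801/182*y - 13.
  reduce S modulo (h_1, h_2, k_3):
  remainder -12/91*y**3 - 5/26*y**2 - 81/182*y - 5/13 ≠ 0; add k_4 = -12/91*y**3 - 5/26*y**2 - 81/182*y - 5/13 to the basis.

The other S-polynomials (S(h_2,k_3), S(h_1,k_4), S(h_2,k_4), S(k_3,k_4)) all reduce to 0 modulo the current basis, so we have a Gröbner basis.
Inter-reduce: drop elements whose leading term is divisible by another's, tail-reduce, and make monic.
Reduced Gröbner basis: {x + 12/91*y**2 + 9/26*y - 82/91, y**3 + 35/24*y**2 + 27/8*y + 35/12}.

Since the reduced bases disagree, the two ideals are not the same.

No, the ideals differ.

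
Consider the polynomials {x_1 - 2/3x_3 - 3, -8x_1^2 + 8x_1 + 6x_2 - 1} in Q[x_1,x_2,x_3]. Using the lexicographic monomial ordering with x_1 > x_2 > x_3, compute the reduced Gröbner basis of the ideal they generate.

f_1 = x_1 - 2/3x_3 - 3, LT = x_1.
f_2 = -8x_1^2 + 8x_1 + 6x_2 - 1, LT = x_1^2.

S(f_1,f_2): lcm = x_1^2. S = -2/3x_1x_3 - 2x_1 + 3/4x_2 - 1/8.
  leading term x_1x_3: subtract (-2/3x_3)·f_1 from -2/3x_1x_3 - 2x_1 + 3/4x_2 - 1/8 → -2x_1 + 3/4x_2 - 4/9x_3^2 - 2x_3 - 1/8
  leading term x_1: subtract (-2)·f_1 from -2x_1 + 3/4x_2 - 4/9x_3^2 - 2x_3 - 1/8 → 3/4x_2 - 4/9x_3^2 - 10/3x_3 - 49/8
  leading term x_2: no divisor's leading term divides it; move 3/4x_2 to the remainder.
  leading term x_3^2: no divisor's leading term divides it; move -4/9x_3^2 to the remainder.
  leading term x_3: no divisor's leading term divides it; move -10/3x_3 to the remainder.
  leading term 1: no divisor's leading term divides it; move -49/8 to the remainder.
  remainder 3/4x_2 - 4/9x_3^2 - 10/3x_3 - 49/8 ≠ 0; add g_3 = 3/4x_2 - 4/9x_3^2 - 10/3x_3 - 49/8 to the basis.

The other S-polynomials (S(f_1,g_3), S(f_2,g_3)) all reduce to 0 modulo the current basis, so we have a Gröbner basis.
Inter-reduce: drop elements whose leading term is divisible by another's, tail-reduce, and make monic.

G = {x_1 - 2/3x_3 - 3, x_2 - 16/27x_3^2 - 40/9x_3 - 49/6}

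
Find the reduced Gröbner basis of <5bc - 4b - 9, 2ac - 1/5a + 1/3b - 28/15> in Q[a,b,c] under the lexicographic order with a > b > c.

Buchberger's algorithm terminates because the ascending chain of leading-term ideals stabilizes.

f_1 = 5bc - 4b - 9, LT = bc.
f_2 = 2ac - 1/5a + 1/3b - 28/15, LT = ac.

S(f_1,f_2): lcm = abc. S = -7/10ab - 9/5a - 1/6b^2 + 14/15b.
  leading term ab: no divisor's leading term divides it; move -7/10ab to the remainder.
  leading term a: no divisor's leading term divides it; move -9/5a to the remainder.
  leading term b^2: no divisor's leading term divides it; move -1/6b^2 to the remainder.
  leading term b: no divisor's leading term divides it; move 14/15b to the remainder.
  remainder -7/10ab - 9/5a - 1/6b^2 + 14/15b ≠ 0; add g_3 = -7/10ab - 9/5a - 1/6b^2 + 14/15b to the basis.

S(f_1,g_3): lcm = abc. S = -4/5ab - 18/7ac - 9/5a - 5/21b^2c + 4/3bc.
  leading term ab: subtract (8/7)·g_3 from -4/5ab - 18/7ac - 9/5a - 5/21b^2c + 4/3bc → -18/7ac + 9/35a - 5/21b^2c + 4/21b^2 + 4/3bc - 16/15b
  leading term ac: subtract (-9/7)·f_2 from -18/7ac + 9/35a - 5/21b^2c + 4/21b^2 + 4/3bc - 16/15b → -5/21b^2c + 4/21b^2 + 4/3bc - 67/105b - 12/5
  leading term b^2c: subtract (-1/21b)·f_1 from -5/21b^2c + 4/21b^2 + 4/3bc - 67/105b - 12/5 → 4/3bc - 16/15b - 12/5
  leading term bc: subtract (4/15)·f_1 from 4/3bc - 16/15b - 12/5 → 0
  remainder 0.

S(f_2,g_3): lcm = abc. S = -1/10ab - 18/7ac - 5/21b^2c + 1/6b^2 + 4/3bc - 14/15b.
  leading term ab: subtract (1/7)·g_3 from -1/10ab - 18/7ac - 5/21b^2c + 1/6b^2 + 4/3bc - 14/15b → -18/7ac + 9/35a - 5/21b^2c + 4/21b^2 + 4/3bc - 16/15b
  leading term ac: subtract (-9/7)·f_2 from -18/7ac + 9/35a - 5/21b^2c + 4/21b^2 + 4/3bc - 16/15b → -5/21b^2c + 4/21b^2 + 4/3bc - 67/105b - 12/5
  leading term b^2c: subtract (-1/21b)·f_1 from -5/21b^2c + 4/21b^2 + 4/3bc - 67/105b - 12/5 → 4/3bc - 16/15b - 12/5
  leading term bc: subtract (4/15)·f_1 from 4/3bc - 16/15b - 12/5 → 0
  remainder 0.

Every S-polynomial of the final basis reduces to 0, so we have a Gröbner basis.

G = {ab + 18/7a + 5/21b^2 - 4/3b, ac - 1/10a + 1/6b - 14/15, bc - 4/5b - 9/5}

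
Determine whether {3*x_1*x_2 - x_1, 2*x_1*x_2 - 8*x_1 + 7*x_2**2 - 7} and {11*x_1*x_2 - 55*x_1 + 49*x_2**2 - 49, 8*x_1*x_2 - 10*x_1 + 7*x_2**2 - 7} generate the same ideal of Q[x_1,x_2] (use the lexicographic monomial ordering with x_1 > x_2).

Two ideals are equal iff their reduced Gröbner bases coincide (the reduced basis is unique for a fixed ordering).
Buchberger on the first generating set:
f_1 = 3*x_1*x_2 - x_1, LT = x_1*x_2.
f_2 = 2*x_1*x_2 - 8*x_1 + 7*x_2**2 - 7, LT = x_1*x_2.

S(f_1,f_2): lcm = x_1*x_2. S = 11/3*x_1 - 7/2*x_2**2 + 7/2.
  leading term x_1: no divisor's leading term divides it; move 11/3*x_1 to the remainder.
  leading term x_2**2: no divisor's leading term divides it; move -7/2*x_2**2 to the remainder.
  leading term 1: no divisor's leading term divides it; move 7/2 to the remainder.
  remainder 11/3*x_1 - 7/2*x_2**2 + 7/2 ≠ 0; add g_3 = 11/3*x_1 - 7/2*x_2**2 + 7/2 to the basis.

S(f_1,g_3): lcm = x_1*x_2. S = -1/3*x_1 + 21/22*x_2**3 - 21/22*x_2.
  leading term x_1: subtract (-1/11)·g_3 from -1/3*x_1 + 21/22*x_2**3 - 21/22*x_2 → 21/22*x_2**3 - 7/22*x_2**2 - 21/22*x_2 + 7/22
  leading term x_2**3: no divisor's leading term divides it; move 21/22*x_2**3 to the remainder.
  leading term x_2**2: no divisor's leading term divides it; move -7/22*x_2**2 to the remainder.
  leading term x_2: no divisor's leading term divides it; move -21/22*x_2 to the remainder.
  leading term 1: no divisor's leading term divides it; move 7/22 to the remainder.
  remainder 21/22*x_2**3 - 7/22*x_2**2 - 21/22*x_2 + 7/22 ≠ 0; add g_4 = 21/22*x_2**3 - 7/22*x_2**2 - 21/22*x_2 + 7/22 to the basis.

The other S-polynomials (S(f_2,g_3), S(f_1,g_4), S(f_2,g_4), S(g_3,g_4)) all reduce to 0 modulo the current basis, so we have a Gröbner basis.
Inter-reduce: drop elements whose leading term is divisible by another's, tail-reduce, and make monic.
Reduced Gröbner basis: {x_1 - 21/22*x_2**2 + 21/22, x_2**3 - 1/3*x_2**2 - x_2 + 1/3}.

Buchberger on the second generating set:
h_1 = 11*x_1*x_2 - 55*x_1 + 49*x_2**2 - 49, LT = x_1*x_2.
h_2 = 8*x_1*x_2 - 10*x_1 + 7*x_2**2 - 7, LT = x_1*x_2.

S(h_1,h_2): lcm = x_1*x_2. S = -15/4*x_1 + 315/88*x_2**2 - 315/88.
  leading term x_1: no divisor's leading term divides it; move -15/4*x_1 to the remainder.
  leading term x_2**2: no divisor's leading term divides it; move 315/88*x_2**2 to the remainder.
  leading term 1: no divisor's leading term divides it; move -315/88 to the remainder.
  remainder -15/4*x_1 + 315/88*x_2**2 - 315/88 ≠ 0; add k_3 = -15/4*x_1 + 315/88*x_2**2 - 315/88 to the basis.

S(h_1,k_3): lcm = x_1*x_2. S = -5*x_1 + 21/22*x_2**3 + 49/11*x_2**2 - 21/22*x_2 - 49/11.
  leading term x_1: subtract (4/3)·k_3 from -5*x_1 + 21/22*x_2**3 + 49/11*x_2**2 - 21/22*x_2 - 49/11 → 21/22*x_2**3 - 7/22*x_2**2 - 21/22*x_2 + 7/22
  leading term x_2**3: no divisor's leading term divides it; move 21/22*x_2**3 to the remainder.
  leading term x_2**2: no divisor's leading term divides it; move -7/22*x_2**2 to the remainder.
  leading term x_2: no divisor's leading term divides it; move -21/22*x_2 to the remainder.
  leading term 1: no divisor's leading term divides it; move 7/22 to the remainder.
  remainder 21/22*x_2**3 - 7/22*x_2**2 - 21/22*x_2 + 7/22 ≠ 0; add k_4 = 21/22*x_2**3 - 7/22*x_2**2 - 21/22*x_2 + 7/22 to the basis.

The other S-polynomials (S(h_2,k_3), S(h_1,k_4), S(h_2,k_4), S(k_3,k_4)) all reduce to 0 modulo the current basis, so we have a Gröbner basis.
Inter-reduce: drop elements whose leading term is divisible by another's, tail-reduce, and make monic.
Reduced Gröbner basis: {x_1 - 21/22*x_2**2 + 21/22, x_2**3 - 1/3*x_2**2 - x_2 + 1/3}.

The two bases agree; hence the ideals are identical.

Yes, the ideals are equal.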